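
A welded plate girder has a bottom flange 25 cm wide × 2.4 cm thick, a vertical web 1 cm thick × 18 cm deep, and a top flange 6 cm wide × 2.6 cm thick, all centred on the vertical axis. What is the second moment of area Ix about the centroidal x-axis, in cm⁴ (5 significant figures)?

Treat the section as a set of non-overlapping primitives; coordinates are from the bounding-box lower-left.
Bottom plate: 25 × 2.4, A = 60 cm², y = 1.2 cm, Ī = 28.8 cm⁴.
Web plate: 1 × 18, A = 18 cm², y = 11.4 cm, Ī = 486 cm⁴.
Top plate: 6 × 2.6, A = 15.6 cm², y = 21.7 cm, Ī = 8.788 cm⁴.
Centroid: ȳ = ΣA·y / ΣA = 6.578205 cm.
Transfer each piece to the centroidal x-axis using Ī + A·d² with d = y − 6.578205:
  bottom plate: d = -5.378205 cm → contributes +1764.305 cm⁴
  web plate: d = 4.821795 cm → contributes +904.4947 cm⁴
  top plate: d = 15.12179 cm → contributes +3576.019 cm⁴
Total I = 6244.82 cm⁴.

Ix ≈ 6244.8 cm⁴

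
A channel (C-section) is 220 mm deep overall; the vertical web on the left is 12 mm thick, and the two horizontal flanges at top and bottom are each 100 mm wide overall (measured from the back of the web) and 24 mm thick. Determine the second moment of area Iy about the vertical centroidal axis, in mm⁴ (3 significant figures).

Decompose the section into non-overlapping parts with the origin at the bottom-left of its bounding rectangle.
Web: 12 × 220, A = 2 640 mm², x = 6 mm, Ī = 31 680 mm⁴.
Top flange (beyond web): 88 × 24, A = 2 112 mm², x = 56 mm, Ī = 1 362 944 mm⁴.
Bottom flange (beyond web): 88 × 24, A = 2 112 mm², x = 56 mm, Ī = 1 362 944 mm⁴.
Centroid: x̄ = ΣA·x / ΣA = 36.769 mm.
Transfer each piece to the vertical centroidal axis using Ī + A·d² with d = x − 36.769:
  web: d = -30.769 mm → contributes +2 531 088 mm⁴
  top flange (beyond web): d = 19.231 mm → contributes +2 144 009 mm⁴
  bottom flange (beyond web): d = 19.231 mm → contributes +2 144 009 mm⁴
Total I = 6 819 106 mm⁴.

Iy ≈ 6.82 × 10⁶ mm⁴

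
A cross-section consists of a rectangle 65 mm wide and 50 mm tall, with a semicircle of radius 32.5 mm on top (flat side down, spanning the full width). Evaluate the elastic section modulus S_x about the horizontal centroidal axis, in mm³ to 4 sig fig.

Break the section into simple shapes (no overlaps), measuring from the bottom-left corner of the bounding box.
Rectangular body: 65 × 50, A = 3 250 mm², y = 25 mm, Ī = 677 083 mm⁴.
Semicircular cap: semicircle r = 32.5, A = 1659.15 mm², y = 63.7934 mm, Ī = 122 452 mm⁴.
Centroid: ȳ = ΣA·y / ΣA = 38.1111 mm.
Transfer each piece to the horizontal centroidal axis using Ī + A·d² with d = y − 38.1111:
  rectangular body: d = -13.1111 mm → contributes +1 235 759 mm⁴
  semicircular cap: d = 25.6824 mm → contributes +1 216 802 mm⁴
Total I = 2 452 561 mm⁴.
Extreme fibre distance c = 44.3889 mm; S = I/c = 55251.6 mm³.

S_x ≈ 5.525 × 10⁴ mm³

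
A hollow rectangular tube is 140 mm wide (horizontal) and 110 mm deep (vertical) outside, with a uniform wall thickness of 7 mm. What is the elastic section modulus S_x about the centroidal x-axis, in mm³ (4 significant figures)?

S_x ≈ 1.134 × 10⁵ mm³

Decompose the section into non-overlapping parts with the origin at the bottom-left of its bounding rectangle.
Outer rectangle: 140 × 110, A = 15 400 mm², y = 55 mm, Ī = 15 528 333 mm⁴.
Inner void (subtracted): 126 × 96, A = 12 096 mm², y = 55 mm, Ī = 9 289 728 mm⁴.
By symmetry the centroid is at mid-height, ȳ = 55 mm.
All pieces are centred on the centroidal x-axis, so I = ΣĪ (holes subtracted) = 6 238 605 mm⁴.
Extreme fibre distance c = 55 mm; S = I/c = 113 429 mm³.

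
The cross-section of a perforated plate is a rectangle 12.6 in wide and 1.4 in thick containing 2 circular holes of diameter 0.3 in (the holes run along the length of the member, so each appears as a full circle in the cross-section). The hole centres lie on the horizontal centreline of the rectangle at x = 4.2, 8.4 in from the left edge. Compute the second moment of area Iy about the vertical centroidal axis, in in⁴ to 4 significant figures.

Split into non-overlapping primitives; take the origin at the lower-left of the bounding box.
Plate: 12.6 × 1.4, A = 17.64 in², x = 6.3 in, Ī = 233.377 in⁴.
Hole 1 (subtracted): ⌀0.3, A = 0.0706858 in², x = 4.2 in, Ī = 0.000397608 in⁴.
Hole 2 (subtracted): ⌀0.3, A = 0.0706858 in², x = 8.4 in, Ī = 0.000397608 in⁴.
By symmetry the centroid is at mid-width, x̄ = 6.3 in.
Transfer each piece to the vertical centroidal axis using Ī + A·d² with d = x − 6.3:
  plate: d = 0 in → contributes +233.377 in⁴
  hole 1: d = -2.1 in → contributes −0.312122 in⁴
  hole 2: d = 2.1 in → contributes −0.312122 in⁴
Total I = 232.753 in⁴.

Iy ≈ 232.8 in⁴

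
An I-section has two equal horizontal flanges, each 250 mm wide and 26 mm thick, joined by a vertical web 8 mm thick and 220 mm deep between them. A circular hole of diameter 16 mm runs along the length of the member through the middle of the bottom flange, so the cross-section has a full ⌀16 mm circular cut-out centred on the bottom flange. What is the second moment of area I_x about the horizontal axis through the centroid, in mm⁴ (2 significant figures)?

Split into non-overlapping primitives; take the origin at the lower-left of the bounding box.
Bottom flange: 250 × 26, A = 6 500 mm², y = 13 mm, Ī = 366 167 mm⁴.
Web: 8 × 220, A = 1 760 mm², y = 136 mm, Ī = 7 098 667 mm⁴.
Top flange: 250 × 26, A = 6 500 mm², y = 259 mm, Ī = 366 167 mm⁴.
Hole (subtracted): ⌀16, A = 201.1 mm², y = 13 mm, Ī = 3 217 mm⁴.
Centroid: ȳ = ΣA·y / ΣA = 137.7 mm.
Transfer each piece to the horizontal axis through the centroid using Ī + A·d² with d = y − 137.7:
  bottom flange: d = -124.7 mm → contributes +101 439 572 mm⁴
  web: d = -1.699 mm → contributes +7 103 745 mm⁴
  top flange: d = 121.3 mm → contributes +96 007 272 mm⁴
  hole: d = -124.7 mm → contributes −3 129 681 mm⁴
Total I = 201 420 908 mm⁴.

I_x ≈ 2.0 × 10⁸ mm⁴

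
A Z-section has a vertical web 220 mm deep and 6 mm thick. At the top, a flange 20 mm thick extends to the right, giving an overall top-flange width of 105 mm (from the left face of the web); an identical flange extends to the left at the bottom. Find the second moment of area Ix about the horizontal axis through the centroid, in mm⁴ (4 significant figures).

Ix ≈ 4.506 × 10⁷ mm⁴

Treat the section as a set of non-overlapping primitives; coordinates are from the bounding-box lower-left.
Web: 6 × 220, A = 1 320 mm², y = 110 mm, Ī = 5 324 000 mm⁴.
Top flange (beyond web): 99 × 20, A = 1 980 mm², y = 210 mm, Ī = 66 000 mm⁴.
Bottom flange (beyond web): 99 × 20, A = 1 980 mm², y = 10 mm, Ī = 66 000 mm⁴.
Centroid: ȳ = ΣA·y / ΣA = 110 mm.
Transfer each piece to the horizontal axis through the centroid using Ī + A·d² with d = y − 110:
  web: d = 0 mm → contributes +5 324 000 mm⁴
  top flange (beyond web): d = 100 mm → contributes +19 866 000 mm⁴
  bottom flange (beyond web): d = -100 mm → contributes +19 866 000 mm⁴
Total I = 45 056 000 mm⁴.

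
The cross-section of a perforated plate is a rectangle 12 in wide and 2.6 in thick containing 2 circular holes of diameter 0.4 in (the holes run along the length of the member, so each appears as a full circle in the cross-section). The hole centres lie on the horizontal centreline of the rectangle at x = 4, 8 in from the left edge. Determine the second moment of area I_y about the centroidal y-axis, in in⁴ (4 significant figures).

Decompose the section into non-overlapping parts with the origin at the bottom-left of its bounding rectangle.
Plate: 12 × 2.6, A = 31.2 in², x = 6 in, Ī = 374.4 in⁴.
Hole 1 (subtracted): ⌀0.4, A = 0.125664 in², x = 4 in, Ī = 0.00125664 in⁴.
Hole 2 (subtracted): ⌀0.4, A = 0.125664 in², x = 8 in, Ī = 0.00125664 in⁴.
By symmetry the centroid is at mid-width, x̄ = 6 in.
Transfer each piece to the centroidal y-axis using Ī + A·d² with d = x − 6:
  plate: d = 0 in → contributes +374.4 in⁴
  hole 1: d = -2 in → contributes −0.503911 in⁴
  hole 2: d = 2 in → contributes −0.503911 in⁴
Total I = 373.392 in⁴.

I_y ≈ 373.4 in⁴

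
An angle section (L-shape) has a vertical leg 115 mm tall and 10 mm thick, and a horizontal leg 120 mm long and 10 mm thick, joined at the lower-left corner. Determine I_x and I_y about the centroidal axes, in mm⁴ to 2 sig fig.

Treat the section as a set of non-overlapping primitives; coordinates are from the bounding-box lower-left.
Vertical leg: 10 × 115, A = 1 150 mm², y = 57.5 mm, Ī = 1 267 396 mm⁴.
Horizontal leg (remainder): 110 × 10, A = 1 100 mm², y = 5 mm, Ī = 9 167 mm⁴.
Centroid: ȳ = ΣA·y / ΣA = 31.83 mm.
Transfer each piece to the centroidal x-axis using Ī + A·d² with d = y − 31.83:
  vertical leg: d = 25.67 mm → contributes +2 024 990 mm⁴
  horizontal leg (remainder): d = -26.83 mm → contributes +801 197 mm⁴
Total I = 2 826 188 mm⁴.
For the y-axis: x̄ = 34.33 mm.
Repeating about the centroidal y-axis gives I_y = 3 142 750 mm⁴.

I_x ≈ 2.8 × 10⁶ mm⁴, I_y ≈ 3.1 × 10⁶ mm⁴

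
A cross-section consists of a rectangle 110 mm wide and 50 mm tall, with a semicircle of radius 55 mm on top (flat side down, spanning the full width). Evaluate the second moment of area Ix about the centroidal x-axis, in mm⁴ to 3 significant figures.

Ix ≈ 8.11 × 10⁶ mm⁴

Decompose the section into non-overlapping parts with the origin at the bottom-left of its bounding rectangle.
Rectangular body: 110 × 50, A = 5 500 mm², y = 25 mm, Ī = 1 145 833 mm⁴.
Semicircular cap: semicircle r = 55, A = 4751.7 mm², y = 73.343 mm, Ī = 1 004 345 mm⁴.
Centroid: ȳ = ΣA·y / ΣA = 47.407 mm.
Transfer each piece to the centroidal x-axis using Ī + A·d² with d = y − 47.407:
  rectangular body: d = -22.407 mm → contributes +3 907 220 mm⁴
  semicircular cap: d = 25.936 mm → contributes +4 200 623 mm⁴
Total I = 8 107 843 mm⁴.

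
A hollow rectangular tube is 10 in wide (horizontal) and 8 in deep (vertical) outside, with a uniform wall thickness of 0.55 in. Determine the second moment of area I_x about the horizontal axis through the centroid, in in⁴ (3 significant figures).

I_x ≈ 183 in⁴

Treat the section as a set of non-overlapping primitives; coordinates are from the bounding-box lower-left.
Outer rectangle: 10 × 8, A = 80 in², y = 4 in, Ī = 426.67 in⁴.
Inner void (subtracted): 8.9 × 6.9, A = 61.41 in², y = 4 in, Ī = 243.64 in⁴.
By symmetry the centroid is at mid-height, ȳ = 4 in.
All pieces are centred on the horizontal axis through the centroid, so I = ΣĪ (holes subtracted) = 183.02 in⁴.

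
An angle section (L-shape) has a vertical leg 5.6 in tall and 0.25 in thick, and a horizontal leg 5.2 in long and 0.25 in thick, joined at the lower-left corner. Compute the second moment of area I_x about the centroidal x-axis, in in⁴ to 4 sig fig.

Decompose the section into non-overlapping parts with the origin at the bottom-left of its bounding rectangle.
Vertical leg: 0.25 × 5.6, A = 1.4 in², y = 2.8 in, Ī = 3.65867 in⁴.
Horizontal leg (remainder): 4.95 × 0.25, A = 1.2375 in², y = 0.125 in, Ī = 0.00644531 in⁴.
Centroid: ȳ = ΣA·y / ΣA = 1.54491 in.
Transfer each piece to the centroidal x-axis using Ī + A·d² with d = y − 1.54491:
  vertical leg: d = 1.25509 in → contributes +5.86403 in⁴
  horizontal leg (remainder): d = -1.41991 in → contributes +2.50141 in⁴
Total I = 8.36544 in⁴.

I_x ≈ 8.365 in⁴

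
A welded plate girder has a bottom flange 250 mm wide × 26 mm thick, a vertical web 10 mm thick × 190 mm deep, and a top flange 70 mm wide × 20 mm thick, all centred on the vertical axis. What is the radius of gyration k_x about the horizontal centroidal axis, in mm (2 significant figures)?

k_x ≈ 82 mm

Treat the section as a set of non-overlapping primitives; coordinates are from the bounding-box lower-left.
Bottom plate: 250 × 26, A = 6 500 mm², y = 13 mm, Ī = 366 167 mm⁴.
Web plate: 10 × 190, A = 1 900 mm², y = 121 mm, Ī = 5 715 833 mm⁴.
Top plate: 70 × 20, A = 1 400 mm², y = 226 mm, Ī = 46 667 mm⁴.
Centroid: ȳ = ΣA·y / ΣA = 64.37 mm.
Transfer each piece to the horizontal centroidal axis using Ī + A·d² with d = y − 64.37:
  bottom plate: d = -51.37 mm → contributes +17 517 095 mm⁴
  web plate: d = 56.63 mm → contributes +11 809 622 mm⁴
  top plate: d = 161.6 mm → contributes +36 621 827 mm⁴
Total I = 65 948 544 mm⁴.
Radius of gyration: k = √(I/A) = √(65 948 544 / 9 800) = 82.03 mm.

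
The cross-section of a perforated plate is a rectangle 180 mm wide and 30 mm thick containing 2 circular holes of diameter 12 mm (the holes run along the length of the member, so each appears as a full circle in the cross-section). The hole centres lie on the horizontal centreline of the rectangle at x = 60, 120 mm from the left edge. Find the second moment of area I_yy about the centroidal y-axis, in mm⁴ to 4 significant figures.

I_yy ≈ 1.437 × 10⁷ mm⁴

Split into non-overlapping primitives; take the origin at the lower-left of the bounding box.
Plate: 180 × 30, A = 5 400 mm², x = 90 mm, Ī = 14 580 000 mm⁴.
Hole 1 (subtracted): ⌀12, A = 113.097 mm², x = 60 mm, Ī = 1017.88 mm⁴.
Hole 2 (subtracted): ⌀12, A = 113.097 mm², x = 120 mm, Ī = 1017.88 mm⁴.
By symmetry the centroid is at mid-width, x̄ = 90 mm.
Transfer each piece to the centroidal y-axis using Ī + A·d² with d = x − 90:
  plate: d = 0 mm → contributes +14 580 000 mm⁴
  hole 1: d = -30 mm → contributes −102 805 mm⁴
  hole 2: d = 30 mm → contributes −102 805 mm⁴
Total I = 14 374 389 mm⁴.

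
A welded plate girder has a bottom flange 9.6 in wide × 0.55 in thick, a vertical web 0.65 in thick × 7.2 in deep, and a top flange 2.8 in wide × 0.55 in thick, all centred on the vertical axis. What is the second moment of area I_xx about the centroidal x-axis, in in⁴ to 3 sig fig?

I_xx ≈ 105 in⁴

Split into non-overlapping primitives; take the origin at the lower-left of the bounding box.
Bottom plate: 9.6 × 0.55, A = 5.28 in², y = 0.275 in, Ī = 0.1331 in⁴.
Web plate: 0.65 × 7.2, A = 4.68 in², y = 4.15 in, Ī = 20.218 in⁴.
Top plate: 2.8 × 0.55, A = 1.54 in², y = 8.025 in, Ī = 0.038821 in⁴.
Centroid: ȳ = ΣA·y / ΣA = 2.8898 in.
Transfer each piece to the centroidal x-axis using Ī + A·d² with d = y − 2.8898:
  bottom plate: d = -2.6148 in → contributes +36.233 in⁴
  web plate: d = 1.2602 in → contributes +27.65 in⁴
  top plate: d = 5.1352 in → contributes +40.649 in⁴
Total I = 104.53 in⁴.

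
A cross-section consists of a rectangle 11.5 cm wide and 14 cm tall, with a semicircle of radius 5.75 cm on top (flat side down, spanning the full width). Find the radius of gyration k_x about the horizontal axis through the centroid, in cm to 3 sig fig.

k_x ≈ 5.42 cm

Treat the section as a set of non-overlapping primitives; coordinates are from the bounding-box lower-left.
Rectangular body: 11.5 × 14, A = 161 cm², y = 7 cm, Ī = 2629.7 cm⁴.
Semicircular cap: semicircle r = 5.75, A = 51.934 cm², y = 16.44 cm, Ī = 119.98 cm⁴.
Centroid: ȳ = ΣA·y / ΣA = 9.3025 cm.
Transfer each piece to the horizontal axis through the centroid using Ī + A·d² with d = y − 9.3025:
  rectangular body: d = -2.3025 cm → contributes +3483.2 cm⁴
  semicircular cap: d = 7.1379 cm → contributes +2 766 cm⁴
Total I = 6249.2 cm⁴.
Radius of gyration: k = √(I/A) = √(6249.2 / 212.93) = 5.4174 cm.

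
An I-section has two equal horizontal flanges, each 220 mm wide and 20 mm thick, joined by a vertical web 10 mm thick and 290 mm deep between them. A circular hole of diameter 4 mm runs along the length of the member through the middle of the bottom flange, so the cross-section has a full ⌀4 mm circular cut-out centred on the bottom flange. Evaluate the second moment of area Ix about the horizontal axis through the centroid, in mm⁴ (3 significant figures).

Treat the section as a set of non-overlapping primitives; coordinates are from the bounding-box lower-left.
Bottom flange: 220 × 20, A = 4 400 mm², y = 10 mm, Ī = 146 667 mm⁴.
Web: 10 × 290, A = 2 900 mm², y = 165 mm, Ī = 20 324 167 mm⁴.
Top flange: 220 × 20, A = 4 400 mm², y = 320 mm, Ī = 146 667 mm⁴.
Hole (subtracted): ⌀4, A = 12.566 mm², y = 10 mm, Ī = 12.566 mm⁴.
Centroid: ȳ = ΣA·y / ΣA = 165.17 mm.
Transfer each piece to the horizontal axis through the centroid using Ī + A·d² with d = y − 165.17:
  bottom flange: d = -155.17 mm → contributes +106 084 108 mm⁴
  web: d = -0.16666 mm → contributes +20 324 247 mm⁴
  top flange: d = 154.83 mm → contributes +105 629 469 mm⁴
  hole: d = -155.17 mm → contributes −302 569 mm⁴
Total I = 231 735 256 mm⁴.

Ix ≈ 2.32 × 10⁸ mm⁴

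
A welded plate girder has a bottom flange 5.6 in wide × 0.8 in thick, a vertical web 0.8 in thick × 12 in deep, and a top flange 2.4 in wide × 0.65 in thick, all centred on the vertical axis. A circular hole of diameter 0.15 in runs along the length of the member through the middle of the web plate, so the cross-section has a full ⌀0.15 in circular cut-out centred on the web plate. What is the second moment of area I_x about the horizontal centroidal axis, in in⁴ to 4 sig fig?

Treat the section as a set of non-overlapping primitives; coordinates are from the bounding-box lower-left.
Bottom plate: 5.6 × 0.8, A = 4.48 in², y = 0.4 in, Ī = 0.238933 in⁴.
Web plate: 0.8 × 12, A = 9.6 in², y = 6.8 in, Ī = 115.2 in⁴.
Top plate: 2.4 × 0.65, A = 1.56 in², y = 13.125 in, Ī = 0.054925 in⁴.
Hole (subtracted): ⌀0.15, A = 0.0176715 in², y = 6.8 in, Ī = 0.0000248505 in⁴.
Centroid: ȳ = ΣA·y / ΣA = 5.59627 in.
Transfer each piece to the horizontal centroidal axis using Ī + A·d² with d = y − 5.59627:
  bottom plate: d = -5.19627 in → contributes +121.205 in⁴
  web plate: d = 1.20373 in → contributes +129.11 in⁴
  top plate: d = 7.52873 in → contributes +88.4784 in⁴
  hole: d = 1.20373 in → contributes −0.02563 in⁴
Total I = 338.767 in⁴.

I_x ≈ 338.8 in⁴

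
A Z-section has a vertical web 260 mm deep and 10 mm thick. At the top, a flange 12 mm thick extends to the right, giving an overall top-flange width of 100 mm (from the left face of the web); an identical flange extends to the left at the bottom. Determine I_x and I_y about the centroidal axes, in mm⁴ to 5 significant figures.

Break the section into simple shapes (no overlaps), measuring from the bottom-left corner of the bounding box.
Web: 10 × 260, A = 2 600 mm², y = 130 mm, Ī = 14 646 667 mm⁴.
Top flange (beyond web): 90 × 12, A = 1 080 mm², y = 254 mm, Ī = 12 960 mm⁴.
Bottom flange (beyond web): 90 × 12, A = 1 080 mm², y = 6 mm, Ī = 12 960 mm⁴.
Centroid: ȳ = ΣA·y / ΣA = 130 mm.
Transfer each piece to the centroidal x-axis using Ī + A·d² with d = y − 130:
  web: d = 0 mm → contributes +14 646 667 mm⁴
  top flange (beyond web): d = 124 mm → contributes +16 619 040 mm⁴
  bottom flange (beyond web): d = -124 mm → contributes +16 619 040 mm⁴
Total I = 47 884 747 mm⁴.
For the y-axis: x̄ = 95 mm.
Repeating about the centroidal y-axis gives I_y = 6 879 667 mm⁴.

I_x ≈ 4.7885 × 10⁷ mm⁴, I_y ≈ 6.8797 × 10⁶ mm⁴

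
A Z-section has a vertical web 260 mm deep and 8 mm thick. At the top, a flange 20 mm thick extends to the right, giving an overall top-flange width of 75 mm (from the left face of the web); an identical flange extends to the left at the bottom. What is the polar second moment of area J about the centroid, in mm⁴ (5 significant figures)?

J ≈ 5.5181 × 10⁷ mm⁴

Split into non-overlapping primitives; take the origin at the lower-left of the bounding box.
Web: 8 × 260, A = 2 080 mm², y = 130 mm, Ī = 11 717 333 mm⁴.
Top flange (beyond web): 67 × 20, A = 1 340 mm², y = 250 mm, Ī = 44666.67 mm⁴.
Bottom flange (beyond web): 67 × 20, A = 1 340 mm², y = 10 mm, Ī = 44666.67 mm⁴.
Centroid: ȳ = ΣA·y / ΣA = 130 mm.
Transfer each piece to the centroidal x-axis using Ī + A·d² with d = y − 130:
  web: d = 0 mm → contributes +11 717 333 mm⁴
  top flange (beyond web): d = 120 mm → contributes +19 340 667 mm⁴
  bottom flange (beyond web): d = -120 mm → contributes +19 340 667 mm⁴
Total I = 50 398 667 mm⁴.
For the y-axis: x̄ = 71 mm.
Repeating about the centroidal y-axis gives I_y = 4 782 387 mm⁴.
Polar second moment: J = I_x + I_y = 55 181 053 mm⁴.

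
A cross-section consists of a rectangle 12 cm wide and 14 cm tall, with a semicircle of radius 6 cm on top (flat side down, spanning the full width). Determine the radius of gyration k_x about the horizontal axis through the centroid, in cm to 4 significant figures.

Break the section into simple shapes (no overlaps), measuring from the bottom-left corner of the bounding box.
Rectangular body: 12 × 14, A = 168 cm², y = 7 cm, Ī = 2 744 cm⁴.
Semicircular cap: semicircle r = 6, A = 56.5487 cm², y = 16.5465 cm, Ī = 142.245 cm⁴.
Centroid: ȳ = ΣA·y / ΣA = 9.40411 cm.
Transfer each piece to the horizontal axis through the centroid using Ī + A·d² with d = y − 9.40411:
  rectangular body: d = -2.40411 cm → contributes +3 715 cm⁴
  semicircular cap: d = 7.14236 cm → contributes +3026.98 cm⁴
Total I = 6741.98 cm⁴.
Radius of gyration: k = √(I/A) = √(6741.98 / 224.549) = 5.47947 cm.

k_x ≈ 5.479 cm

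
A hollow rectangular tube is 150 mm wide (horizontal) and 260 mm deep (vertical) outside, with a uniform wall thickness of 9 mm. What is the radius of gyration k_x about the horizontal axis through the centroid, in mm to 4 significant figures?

Split into non-overlapping primitives; take the origin at the lower-left of the bounding box.
Outer rectangle: 150 × 260, A = 39 000 mm², y = 130 mm, Ī = 219 700 000 mm⁴.
Inner void (subtracted): 132 × 242, A = 31 944 mm², y = 130 mm, Ī = 155 897 368 mm⁴.
By symmetry the centroid is at mid-height, ȳ = 130 mm.
All pieces are centred on the horizontal axis through the centroid, so I = ΣĪ (holes subtracted) = 63 802 632 mm⁴.
Radius of gyration: k = √(I/A) = √(63 802 632 / 7 056) = 95.0911 mm.

k_x ≈ 95.09 mm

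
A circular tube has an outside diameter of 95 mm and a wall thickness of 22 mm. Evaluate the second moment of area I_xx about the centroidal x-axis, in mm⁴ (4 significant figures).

I_xx ≈ 3.666 × 10⁶ mm⁴

Split into non-overlapping primitives; take the origin at the lower-left of the bounding box.
Outer circle: ⌀95, A = 7088.22 mm², y = 47.5 mm, Ī = 3 998 198 mm⁴.
Bore (subtracted): ⌀51, A = 2042.82 mm², y = 47.5 mm, Ī = 332 086 mm⁴.
By symmetry the centroid is at mid-height, ȳ = 47.5 mm.
All pieces are centred on the centroidal x-axis, so I = ΣĪ (holes subtracted) = 3 666 112 mm⁴.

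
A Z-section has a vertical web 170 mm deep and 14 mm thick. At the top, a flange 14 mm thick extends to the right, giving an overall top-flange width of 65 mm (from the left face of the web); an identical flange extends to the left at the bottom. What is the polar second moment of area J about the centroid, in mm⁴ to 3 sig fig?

Decompose the section into non-overlapping parts with the origin at the bottom-left of its bounding rectangle.
Web: 14 × 170, A = 2 380 mm², y = 85 mm, Ī = 5 731 833 mm⁴.
Top flange (beyond web): 51 × 14, A = 714 mm², y = 163 mm, Ī = 11 662 mm⁴.
Bottom flange (beyond web): 51 × 14, A = 714 mm², y = 7 mm, Ī = 11 662 mm⁴.
Centroid: ȳ = ΣA·y / ΣA = 85 mm.
Transfer each piece to the centroidal x-axis using Ī + A·d² with d = y − 85:
  web: d = 0 mm → contributes +5 731 833 mm⁴
  top flange (beyond web): d = 78 mm → contributes +4 355 638 mm⁴
  bottom flange (beyond web): d = -78 mm → contributes +4 355 638 mm⁴
Total I = 14 443 109 mm⁴.
For the y-axis: x̄ = 58 mm.
Repeating about the centroidal y-axis gives I_y = 1 856 717 mm⁴.
Polar second moment: J = I_x + I_y = 16 299 827 mm⁴.

J ≈ 1.63 × 10⁷ mm⁴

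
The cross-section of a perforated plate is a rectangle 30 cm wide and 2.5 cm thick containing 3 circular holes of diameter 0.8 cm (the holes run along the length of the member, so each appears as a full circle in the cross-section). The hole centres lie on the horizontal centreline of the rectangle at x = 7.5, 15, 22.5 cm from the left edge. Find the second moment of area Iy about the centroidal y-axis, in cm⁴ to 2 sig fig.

Iy ≈ 5600 cm⁴

Break the section into simple shapes (no overlaps), measuring from the bottom-left corner of the bounding box.
Plate: 30 × 2.5, A = 75 cm², x = 15 cm, Ī = 5 625 cm⁴.
Hole 1 (subtracted): ⌀0.8, A = 0.5027 cm², x = 7.5 cm, Ī = 0.02011 cm⁴.
Hole 2 (subtracted): ⌀0.8, A = 0.5027 cm², x = 15 cm, Ī = 0.02011 cm⁴.
Hole 3 (subtracted): ⌀0.8, A = 0.5027 cm², x = 22.5 cm, Ī = 0.02011 cm⁴.
By symmetry the centroid is at mid-width, x̄ = 15 cm.
Transfer each piece to the centroidal y-axis using Ī + A·d² with d = x − 15:
  plate: d = 0 cm → contributes +5 625 cm⁴
  hole 1: d = -7.5 cm → contributes −28.29 cm⁴
  hole 2: d = 0 cm → contributes −0.02011 cm⁴
  hole 3: d = 7.5 cm → contributes −28.29 cm⁴
Total I = 5 568 cm⁴.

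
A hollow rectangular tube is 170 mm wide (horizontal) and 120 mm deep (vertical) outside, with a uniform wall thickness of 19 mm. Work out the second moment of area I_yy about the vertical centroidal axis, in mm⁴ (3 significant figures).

Break the section into simple shapes (no overlaps), measuring from the bottom-left corner of the bounding box.
Outer rectangle: 170 × 120, A = 20 400 mm², x = 85 mm, Ī = 49 130 000 mm⁴.
Inner void (subtracted): 132 × 82, A = 10 824 mm², x = 85 mm, Ī = 15 716 448 mm⁴.
By symmetry the centroid is at mid-width, x̄ = 85 mm.
All pieces are centred on the vertical centroidal axis, so I = ΣĪ (holes subtracted) = 33 413 552 mm⁴.

I_yy ≈ 3.34 × 10⁷ mm⁴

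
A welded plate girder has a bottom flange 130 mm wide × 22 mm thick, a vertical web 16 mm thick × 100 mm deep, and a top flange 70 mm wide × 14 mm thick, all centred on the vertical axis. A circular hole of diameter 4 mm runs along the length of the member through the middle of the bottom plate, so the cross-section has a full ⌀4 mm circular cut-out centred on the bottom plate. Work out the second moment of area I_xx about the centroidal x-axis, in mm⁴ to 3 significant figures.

I_xx ≈ 1.27 × 10⁷ mm⁴

Split into non-overlapping primitives; take the origin at the lower-left of the bounding box.
Bottom plate: 130 × 22, A = 2 860 mm², y = 11 mm, Ī = 115 353 mm⁴.
Web plate: 16 × 100, A = 1 600 mm², y = 72 mm, Ī = 1 333 333 mm⁴.
Top plate: 70 × 14, A = 980 mm², y = 129 mm, Ī = 16 007 mm⁴.
Hole (subtracted): ⌀4, A = 12.566 mm², y = 11 mm, Ī = 12.566 mm⁴.
Centroid: ȳ = ΣA·y / ΣA = 50.289 mm.
Transfer each piece to the centroidal x-axis using Ī + A·d² with d = y − 50.289:
  bottom plate: d = -39.289 mm → contributes +4 530 187 mm⁴
  web plate: d = 21.711 mm → contributes +2 087 501 mm⁴
  top plate: d = 78.711 mm → contributes +6 087 475 mm⁴
  hole: d = -39.289 mm → contributes −19 411 mm⁴
Total I = 12 685 753 mm⁴.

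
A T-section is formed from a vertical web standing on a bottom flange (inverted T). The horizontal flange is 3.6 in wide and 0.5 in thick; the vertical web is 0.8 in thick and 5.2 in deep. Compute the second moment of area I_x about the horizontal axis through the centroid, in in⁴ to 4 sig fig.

Break the section into simple shapes (no overlaps), measuring from the bottom-left corner of the bounding box.
Flange: 3.6 × 0.5, A = 1.8 in², y = 0.25 in, Ī = 0.0375 in⁴.
Web: 0.8 × 5.2, A = 4.16 in², y = 3.1 in, Ī = 9.37387 in⁴.
Centroid: ȳ = ΣA·y / ΣA = 2.23926 in.
Transfer each piece to the horizontal axis through the centroid using Ī + A·d² with d = y − 2.23926:
  flange: d = -1.98926 in → contributes +7.16039 in⁴
  web: d = 0.860738 in → contributes +12.4559 in⁴
Total I = 19.6163 in⁴.

I_x ≈ 19.62 in⁴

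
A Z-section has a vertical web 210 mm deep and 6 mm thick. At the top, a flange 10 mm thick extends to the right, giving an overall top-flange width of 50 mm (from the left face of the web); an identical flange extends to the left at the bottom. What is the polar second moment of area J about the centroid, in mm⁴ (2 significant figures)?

J ≈ 1.4 × 10⁷ mm⁴

Decompose the section into non-overlapping parts with the origin at the bottom-left of its bounding rectangle.
Web: 6 × 210, A = 1 260 mm², y = 105 mm, Ī = 4 630 500 mm⁴.
Top flange (beyond web): 44 × 10, A = 440 mm², y = 205 mm, Ī = 3 667 mm⁴.
Bottom flange (beyond web): 44 × 10, A = 440 mm², y = 5 mm, Ī = 3 667 mm⁴.
Centroid: ȳ = ΣA·y / ΣA = 105 mm.
Transfer each piece to the centroidal x-axis using Ī + A·d² with d = y − 105:
  web: d = 0 mm → contributes +4 630 500 mm⁴
  top flange (beyond web): d = 100 mm → contributes +4 403 667 mm⁴
  bottom flange (beyond web): d = -100 mm → contributes +4 403 667 mm⁴
Total I = 13 437 833 mm⁴.
For the y-axis: x̄ = 47 mm.
Repeating about the centroidal y-axis gives I_y = 695 753 mm⁴.
Polar second moment: J = I_x + I_y = 14 133 587 mm⁴.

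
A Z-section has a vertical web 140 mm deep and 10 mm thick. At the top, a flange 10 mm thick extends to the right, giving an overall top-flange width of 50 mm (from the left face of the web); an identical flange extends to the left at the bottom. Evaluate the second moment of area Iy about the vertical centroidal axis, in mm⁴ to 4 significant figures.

Decompose the section into non-overlapping parts with the origin at the bottom-left of its bounding rectangle.
Web: 10 × 140, A = 1 400 mm², x = 45 mm, Ī = 11666.7 mm⁴.
Top flange (beyond web): 40 × 10, A = 400 mm², x = 70 mm, Ī = 53333.3 mm⁴.
Bottom flange (beyond web): 40 × 10, A = 400 mm², x = 20 mm, Ī = 53333.3 mm⁴.
Centroid: x̄ = ΣA·x / ΣA = 45 mm.
Transfer each piece to the vertical centroidal axis using Ī + A·d² with d = x − 45:
  web: d = 0 mm → contributes +11666.7 mm⁴
  top flange (beyond web): d = 25 mm → contributes +303 333 mm⁴
  bottom flange (beyond web): d = -25 mm → contributes +303 333 mm⁴
Total I = 618 333 mm⁴.

Iy ≈ 6.183 × 10⁵ mm⁴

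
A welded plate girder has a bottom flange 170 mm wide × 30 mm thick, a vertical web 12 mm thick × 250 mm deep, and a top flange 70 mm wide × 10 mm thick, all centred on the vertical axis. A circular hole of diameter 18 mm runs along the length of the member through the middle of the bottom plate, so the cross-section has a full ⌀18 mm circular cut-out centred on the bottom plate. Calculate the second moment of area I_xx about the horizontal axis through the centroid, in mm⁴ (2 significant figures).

I_xx ≈ 8.2 × 10⁷ mm⁴

Decompose the section into non-overlapping parts with the origin at the bottom-left of its bounding rectangle.
Bottom plate: 170 × 30, A = 5 100 mm², y = 15 mm, Ī = 382 500 mm⁴.
Web plate: 12 × 250, A = 3 000 mm², y = 155 mm, Ī = 15 625 000 mm⁴.
Top plate: 70 × 10, A = 700 mm², y = 285 mm, Ī = 5 833 mm⁴.
Hole (subtracted): ⌀18, A = 254.5 mm², y = 15 mm, Ī = 5 153 mm⁴.
Centroid: ȳ = ΣA·y / ΣA = 86.27 mm.
Transfer each piece to the horizontal axis through the centroid using Ī + A·d² with d = y − 86.27:
  bottom plate: d = -71.27 mm → contributes +26 284 104 mm⁴
  web plate: d = 68.73 mm → contributes +29 798 369 mm⁴
  top plate: d = 198.7 mm → contributes +27 652 664 mm⁴
  hole: d = -71.27 mm → contributes −1 297 536 mm⁴
Total I = 82 437 601 mm⁴.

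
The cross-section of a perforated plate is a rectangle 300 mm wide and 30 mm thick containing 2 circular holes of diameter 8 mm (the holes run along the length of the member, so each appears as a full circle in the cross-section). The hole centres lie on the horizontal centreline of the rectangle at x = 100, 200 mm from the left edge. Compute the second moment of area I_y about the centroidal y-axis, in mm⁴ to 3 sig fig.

Split into non-overlapping primitives; take the origin at the lower-left of the bounding box.
Plate: 300 × 30, A = 9 000 mm², x = 150 mm, Ī = 67 500 000 mm⁴.
Hole 1 (subtracted): ⌀8, A = 50.265 mm², x = 100 mm, Ī = 201.06 mm⁴.
Hole 2 (subtracted): ⌀8, A = 50.265 mm², x = 200 mm, Ī = 201.06 mm⁴.
By symmetry the centroid is at mid-width, x̄ = 150 mm.
Transfer each piece to the centroidal y-axis using Ī + A·d² with d = x − 150:
  plate: d = 0 mm → contributes +67 500 000 mm⁴
  hole 1: d = -50 mm → contributes −125 865 mm⁴
  hole 2: d = 50 mm → contributes −125 865 mm⁴
Total I = 67 248 270 mm⁴.

I_y ≈ 6.72 × 10⁷ mm⁴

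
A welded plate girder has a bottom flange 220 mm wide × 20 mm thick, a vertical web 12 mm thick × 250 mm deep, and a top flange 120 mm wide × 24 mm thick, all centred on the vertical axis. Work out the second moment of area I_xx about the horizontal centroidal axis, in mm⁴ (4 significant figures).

Break the section into simple shapes (no overlaps), measuring from the bottom-left corner of the bounding box.
Bottom plate: 220 × 20, A = 4 400 mm², y = 10 mm, Ī = 146 667 mm⁴.
Web plate: 12 × 250, A = 3 000 mm², y = 145 mm, Ī = 15 625 000 mm⁴.
Top plate: 120 × 24, A = 2 880 mm², y = 282 mm, Ī = 138 240 mm⁴.
Centroid: ȳ = ΣA·y / ΣA = 125.599 mm.
Transfer each piece to the horizontal centroidal axis using Ī + A·d² with d = y − 125.599:
  bottom plate: d = -115.599 mm → contributes +58 944 659 mm⁴
  web plate: d = 19.4008 mm → contributes +16 754 171 mm⁴
  top plate: d = 156.401 mm → contributes +70 586 506 mm⁴
Total I = 146 285 335 mm⁴.

I_xx ≈ 1.463 × 10⁸ mm⁴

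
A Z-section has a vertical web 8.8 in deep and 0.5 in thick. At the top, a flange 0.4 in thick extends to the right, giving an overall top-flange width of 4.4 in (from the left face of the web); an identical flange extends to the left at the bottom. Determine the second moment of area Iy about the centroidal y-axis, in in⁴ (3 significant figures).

Split into non-overlapping primitives; take the origin at the lower-left of the bounding box.
Web: 0.5 × 8.8, A = 4.4 in², x = 4.15 in, Ī = 0.091667 in⁴.
Top flange (beyond web): 3.9 × 0.4, A = 1.56 in², x = 6.35 in, Ī = 1.9773 in⁴.
Bottom flange (beyond web): 3.9 × 0.4, A = 1.56 in², x = 1.95 in, Ī = 1.9773 in⁴.
Centroid: x̄ = ΣA·x / ΣA = 4.15 in.
Transfer each piece to the centroidal y-axis using Ī + A·d² with d = x − 4.15:
  web: d = 0 in → contributes +0.091667 in⁴
  top flange (beyond web): d = 2.2 in → contributes +9.5277 in⁴
  bottom flange (beyond web): d = -2.2 in → contributes +9.5277 in⁴
Total I = 19.147 in⁴.

Iy ≈ 19.1 in⁴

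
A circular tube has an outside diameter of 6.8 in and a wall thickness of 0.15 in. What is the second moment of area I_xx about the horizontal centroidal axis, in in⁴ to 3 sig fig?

Split into non-overlapping primitives; take the origin at the lower-left of the bounding box.
Outer circle: ⌀6.8, A = 36.317 in², y = 3.4 in, Ī = 104.96 in⁴.
Bore (subtracted): ⌀6.5, A = 33.183 in², y = 3.4 in, Ī = 87.624 in⁴.
By symmetry the centroid is at mid-height, ȳ = 3.4 in.
All pieces are centred on the horizontal centroidal axis, so I = ΣĪ (holes subtracted) = 17.332 in⁴.

I_xx ≈ 17.3 in⁴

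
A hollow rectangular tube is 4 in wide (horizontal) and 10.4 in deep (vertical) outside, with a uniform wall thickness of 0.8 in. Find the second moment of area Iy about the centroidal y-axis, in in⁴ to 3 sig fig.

Break the section into simple shapes (no overlaps), measuring from the bottom-left corner of the bounding box.
Outer rectangle: 4 × 10.4, A = 41.6 in², x = 2 in, Ī = 55.467 in⁴.
Inner void (subtracted): 2.4 × 8.8, A = 21.12 in², x = 2 in, Ī = 10.138 in⁴.
By symmetry the centroid is at mid-width, x̄ = 2 in.
All pieces are centred on the centroidal y-axis, so I = ΣĪ (holes subtracted) = 45.329 in⁴.

Iy ≈ 45.3 in⁴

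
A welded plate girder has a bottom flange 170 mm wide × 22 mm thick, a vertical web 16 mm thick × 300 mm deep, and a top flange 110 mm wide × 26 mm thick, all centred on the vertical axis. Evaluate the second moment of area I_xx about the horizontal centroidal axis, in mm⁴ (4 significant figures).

Decompose the section into non-overlapping parts with the origin at the bottom-left of its bounding rectangle.
Bottom plate: 170 × 22, A = 3 740 mm², y = 11 mm, Ī = 150 847 mm⁴.
Web plate: 16 × 300, A = 4 800 mm², y = 172 mm, Ī = 36 000 000 mm⁴.
Top plate: 110 × 26, A = 2 860 mm², y = 335 mm, Ī = 161 113 mm⁴.
Centroid: ȳ = ΣA·y / ΣA = 160.074 mm.
Transfer each piece to the horizontal centroidal axis using Ī + A·d² with d = y − 160.074:
  bottom plate: d = -149.074 mm → contributes +83 264 729 mm⁴
  web plate: d = 11.9263 mm → contributes +36 682 738 mm⁴
  top plate: d = 174.926 mm → contributes +87 674 871 mm⁴
Total I = 207 622 338 mm⁴.

I_xx ≈ 2.076 × 10⁸ mm⁴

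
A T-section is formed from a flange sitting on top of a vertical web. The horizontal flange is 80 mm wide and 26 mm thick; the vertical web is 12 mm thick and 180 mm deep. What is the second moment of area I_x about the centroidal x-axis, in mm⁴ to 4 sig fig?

Split into non-overlapping primitives; take the origin at the lower-left of the bounding box.
Flange: 80 × 26, A = 2 080 mm², y = 193 mm, Ī = 117 173 mm⁴.
Web: 12 × 180, A = 2 160 mm², y = 90 mm, Ī = 5 832 000 mm⁴.
Centroid: ȳ = ΣA·y / ΣA = 140.528 mm.
Transfer each piece to the centroidal x-axis using Ī + A·d² with d = y − 140.528:
  flange: d = 52.4717 mm → contributes +5 843 994 mm⁴
  web: d = -50.5283 mm → contributes +11 346 716 mm⁴
Total I = 17 190 710 mm⁴.

I_x ≈ 1.719 × 10⁷ mm⁴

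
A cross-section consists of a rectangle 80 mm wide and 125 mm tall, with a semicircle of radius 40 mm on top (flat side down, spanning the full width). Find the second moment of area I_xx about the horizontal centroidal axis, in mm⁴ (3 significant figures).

Decompose the section into non-overlapping parts with the origin at the bottom-left of its bounding rectangle.
Rectangular body: 80 × 125, A = 10 000 mm², y = 62.5 mm, Ī = 13 020 833 mm⁴.
Semicircular cap: semicircle r = 40, A = 2513.3 mm², y = 141.98 mm, Ī = 280 978 mm⁴.
Centroid: ȳ = ΣA·y / ΣA = 78.463 mm.
Transfer each piece to the horizontal centroidal axis using Ī + A·d² with d = y − 78.463:
  rectangular body: d = -15.963 mm → contributes +15 568 928 mm⁴
  semicircular cap: d = 63.514 mm → contributes +10 419 525 mm⁴
Total I = 25 988 453 mm⁴.

I_xx ≈ 2.60 × 10⁷ mm⁴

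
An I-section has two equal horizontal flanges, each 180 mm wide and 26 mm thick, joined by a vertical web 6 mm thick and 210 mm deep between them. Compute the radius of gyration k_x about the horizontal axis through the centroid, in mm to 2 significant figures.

Decompose the section into non-overlapping parts with the origin at the bottom-left of its bounding rectangle.
Bottom flange: 180 × 26, A = 4 680 mm², y = 13 mm, Ī = 263 640 mm⁴.
Web: 6 × 210, A = 1 260 mm², y = 131 mm, Ī = 4 630 500 mm⁴.
Top flange: 180 × 26, A = 4 680 mm², y = 249 mm, Ī = 263 640 mm⁴.
By symmetry the centroid is at mid-height, ȳ = 131 mm.
Transfer each piece to the horizontal axis through the centroid using Ī + A·d² with d = y − 131:
  bottom flange: d = -118 mm → contributes +65 427 960 mm⁴
  web: d = 0 mm → contributes +4 630 500 mm⁴
  top flange: d = 118 mm → contributes +65 427 960 mm⁴
Total I = 135 486 420 mm⁴.
Radius of gyration: k = √(I/A) = √(135 486 420 / 10 620) = 112.9 mm.

k_x ≈ 110 mm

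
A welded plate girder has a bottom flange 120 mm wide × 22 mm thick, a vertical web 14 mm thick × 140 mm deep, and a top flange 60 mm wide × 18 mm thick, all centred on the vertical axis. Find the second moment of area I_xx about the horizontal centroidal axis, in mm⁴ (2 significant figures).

Decompose the section into non-overlapping parts with the origin at the bottom-left of its bounding rectangle.
Bottom plate: 120 × 22, A = 2 640 mm², y = 11 mm, Ī = 106 480 mm⁴.
Web plate: 14 × 140, A = 1 960 mm², y = 92 mm, Ī = 3 201 333 mm⁴.
Top plate: 60 × 18, A = 1 080 mm², y = 171 mm, Ī = 29 160 mm⁴.
Centroid: ȳ = ΣA·y / ΣA = 69.37 mm.
Transfer each piece to the horizontal centroidal axis using Ī + A·d² with d = y − 69.37:
  bottom plate: d = -58.37 mm → contributes +9 102 109 mm⁴
  web plate: d = 22.63 mm → contributes +4 204 795 mm⁴
  top plate: d = 101.6 mm → contributes +11 183 398 mm⁴
Total I = 24 490 302 mm⁴.

I_xx ≈ 2.4 × 10⁷ mm⁴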